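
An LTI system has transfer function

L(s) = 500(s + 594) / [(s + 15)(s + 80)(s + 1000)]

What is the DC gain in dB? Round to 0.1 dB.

-12.1 dB

L(0) = 500·594 / (15·80·1000) = 0.2475
20 log₁₀(0.2475) ≈ -12.13 dB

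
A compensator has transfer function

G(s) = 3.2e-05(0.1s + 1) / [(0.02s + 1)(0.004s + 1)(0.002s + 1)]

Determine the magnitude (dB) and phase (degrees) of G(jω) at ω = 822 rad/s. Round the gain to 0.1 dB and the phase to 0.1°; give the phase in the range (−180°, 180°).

At ω = 822 rad/s:
zero (1 + j822·0.1) = 1 + j82.2 → |·| ≈ 82.206, ∠ ≈ 89.30°
pole (1 + j822·0.02) = 1 + j16.44 → |·| ≈ 16.47, ∠ ≈ 86.52°
pole (1 + j822·0.004) = 1 + j3.288 → |·| ≈ 3.4367, ∠ ≈ 73.08°
pole (1 + j822·0.002) = 1 + j1.644 → |·| ≈ 1.9242, ∠ ≈ 58.69°
|G| = 3.2e-05 · 82.206 / (16.47 · 3.4367 · 1.9242) ≈ 2.4153e-05
Gain = 20 log₁₀(2.4153e-05) ≈ -92.34 dB
∠G = (89.30°) − (86.52° + 73.08° + 58.69°) = -128.99°

-92.3 dB, -129.0°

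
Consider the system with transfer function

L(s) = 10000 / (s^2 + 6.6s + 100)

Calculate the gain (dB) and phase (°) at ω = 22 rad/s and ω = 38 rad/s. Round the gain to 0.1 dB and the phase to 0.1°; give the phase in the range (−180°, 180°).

At s = jω = j22:
quadratic: (j22)² + 6.6·j22 + 100 = -384 + j145.2 → |·| ≈ 410.54, ∠ ≈ 159.29°
|L| = 10000 / 410.54 ≈ 24.358
Gain = 20 log₁₀(24.358) ≈ 27.73 dB
∠L = 0.00° − 159.29° = -159.29°

At s = jω = j38:
quadratic: (j38)² + 6.6·j38 + 100 = -1344 + j250.8 → |·| ≈ 1367.2, ∠ ≈ 169.43°
|L| = 10000 / 1367.2 ≈ 7.3142
Gain = 20 log₁₀(7.3142) ≈ 17.28 dB
∠L = 0.00° − 169.43° = -169.43°

ω = 22: 27.7 dB, -159.3°; ω = 38: 17.3 dB, -169.4°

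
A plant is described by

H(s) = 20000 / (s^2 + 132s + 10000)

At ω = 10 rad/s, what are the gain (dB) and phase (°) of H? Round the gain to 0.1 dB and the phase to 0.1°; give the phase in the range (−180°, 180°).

At s = jω = j10:
quadratic: (j10)² + 132·j10 + 10000 = 9900 + j1320 → |·| ≈ 9987.6, ∠ ≈ 7.59°
|H| = 20000 / 9987.6 ≈ 2.0025
Gain = 20 log₁₀(2.0025) ≈ 6.03 dB
∠H = 0.00° − 7.59° = -7.59°

6.0 dB, -7.6°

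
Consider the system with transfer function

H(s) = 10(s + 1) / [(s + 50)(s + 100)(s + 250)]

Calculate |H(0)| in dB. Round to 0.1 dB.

H(0) = 10·1 / (50·100·250) = 8e-06
20 log₁₀(8e-06) ≈ -101.94 dB

-101.9 dB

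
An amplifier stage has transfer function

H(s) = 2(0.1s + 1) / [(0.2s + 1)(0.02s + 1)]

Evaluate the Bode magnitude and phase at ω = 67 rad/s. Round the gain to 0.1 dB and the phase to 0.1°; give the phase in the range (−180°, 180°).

-4.4 dB, -57.5°

At ω = 67 rad/s:
zero (1 + j67·0.1) = 1 + j6.7 → |·| ≈ 6.7742, ∠ ≈ 81.51°
pole (1 + j67·0.2) = 1 + j13.4 → |·| ≈ 13.437, ∠ ≈ 85.73°
pole (1 + j67·0.02) = 1 + j1.34 → |·| ≈ 1.672, ∠ ≈ 53.27°
|H| = 2 · 6.7742 / (13.437 · 1.672) ≈ 0.60304
Gain = 20 log₁₀(0.60304) ≈ -4.39 dB
∠H = (81.51°) − (85.73° + 53.27°) = -57.49°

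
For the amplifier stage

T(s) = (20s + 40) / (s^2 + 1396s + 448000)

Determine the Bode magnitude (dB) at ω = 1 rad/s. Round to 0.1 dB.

Substitute s = j1:
Numerator: 20(j1) + 40 = 40 + j20
Denominator: (j1)^2 + 1396(j1) + 448000 = 447999 + j1396
|N| = √(40² + 20²) ≈ 44.721, ∠N ≈ 26.57°
|D| = √(447999² + 1396²) ≈ 4.48e+05, ∠D ≈ 0.18°
|T| = 44.721 / 4.48e+05 ≈ 9.9824e-05
Gain = 20 log₁₀(9.9824e-05) ≈ -80.02 dB

-80.0 dB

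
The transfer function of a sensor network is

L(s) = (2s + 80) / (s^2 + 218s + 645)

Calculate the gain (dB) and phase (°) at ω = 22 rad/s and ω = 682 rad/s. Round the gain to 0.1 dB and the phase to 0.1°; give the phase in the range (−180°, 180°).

ω = 22: -34.4 dB, -59.3°; ω = 682: -51.1 dB, -75.6°

Substitute s = j22:
Numerator: 2(j22) + 80 = 80 + j44
Denominator: (j22)^2 + 218(j22) + 645 = 161 + j4796
|N| = √(80² + 44²) ≈ 91.302, ∠N ≈ 28.81°
|D| = √(161² + 4796²) ≈ 4798.7, ∠D ≈ 88.08°
|L| = 91.302 / 4798.7 ≈ 0.019026
Gain = 20 log₁₀(0.019026) ≈ -34.41 dB
∠L = 28.81° − 88.08° = -59.27°

Substitute s = j682:
Numerator: 2(j682) + 80 = 80 + j1364
Denominator: (j682)^2 + 218(j682) + 645 = -464479 + j148676
|N| = √(80² + 1364²) ≈ 1366.3, ∠N ≈ 86.64°
|D| = √(464479² + 148676²) ≈ 4.8769e+05, ∠D ≈ 162.25°
|L| = 1366.3 / 4.8769e+05 ≈ 0.0028016
Gain = 20 log₁₀(0.0028016) ≈ -51.05 dB
∠L = 86.64° − 162.25° = -75.61°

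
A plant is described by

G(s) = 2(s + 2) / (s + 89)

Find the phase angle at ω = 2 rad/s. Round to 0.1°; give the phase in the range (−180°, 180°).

At s = jω = j2:
zero (s+2): 2 + j2 → |·| = √(2²+2²) = √8 ≈ 2.8284, ∠ = arctan(2/2) ≈ 45.00°
pole (s+89): 89 + j2 → |·| = √(89²+2²) = √7925 ≈ 89.022, ∠ = arctan(2/89) ≈ 1.29°
∠G = 45.00° − 1.29° = 43.71°

43.7°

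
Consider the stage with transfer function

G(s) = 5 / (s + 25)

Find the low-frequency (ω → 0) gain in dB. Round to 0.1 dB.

-14.0 dB

G(0) = 5 / 25 = 0.2
20 log₁₀(0.2) ≈ -13.98 dB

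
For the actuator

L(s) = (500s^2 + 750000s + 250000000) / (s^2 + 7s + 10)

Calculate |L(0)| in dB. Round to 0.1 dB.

L(0) = 250000000 / 10 = 2.5e+07
20 log₁₀(2.5e+07) ≈ 147.96 dB

148.0 dB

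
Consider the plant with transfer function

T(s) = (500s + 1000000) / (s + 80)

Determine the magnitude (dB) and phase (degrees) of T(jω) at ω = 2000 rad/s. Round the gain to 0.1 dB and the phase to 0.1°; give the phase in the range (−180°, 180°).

57.0 dB, -42.7°

Substitute s = j2000:
Numerator: 500(j2000) + 1000000 = 1000000 + j1000000
Denominator: (j2000) + 80 = 80 + j2000
|N| = √(1000000² + 1000000²) ≈ 1.4142e+06, ∠N ≈ 45.00°
|D| = √(80² + 2000²) ≈ 2001.6, ∠D ≈ 87.71°
|T| = 1.4142e+06 / 2001.6 ≈ 706.53
Gain = 20 log₁₀(706.53) ≈ 56.98 dB
∠T = 45.00° − 87.71° = -42.71°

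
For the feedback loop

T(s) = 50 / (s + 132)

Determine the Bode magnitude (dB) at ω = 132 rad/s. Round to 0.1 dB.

-11.4 dB

Substitute s = j132:
Numerator: 50 = 50 + j0
Denominator: (j132) + 132 = 132 + j132
|N| = √(50² + 0²) ≈ 50, ∠N ≈ 0.00°
|D| = √(132² + 132²) ≈ 186.68, ∠D ≈ 45.00°
|T| = 50 / 186.68 ≈ 0.26784
Gain = 20 log₁₀(0.26784) ≈ -11.44 dB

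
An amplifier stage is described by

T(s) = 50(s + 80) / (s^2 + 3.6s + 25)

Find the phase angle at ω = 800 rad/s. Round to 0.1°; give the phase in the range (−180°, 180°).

-95.5°

At s = jω = j800:
zero (s+80): 80 + j800 → |·| = √(80²+800²) = √646400 ≈ 803.99, ∠ = arctan(800/80) ≈ 84.29°
quadratic: (j800)² + 3.6·j800 + 25 = -639975 + j2880 → |·| ≈ 6.3998e+05, ∠ ≈ 179.74°
∠T = 84.29° − 179.74° = -95.45°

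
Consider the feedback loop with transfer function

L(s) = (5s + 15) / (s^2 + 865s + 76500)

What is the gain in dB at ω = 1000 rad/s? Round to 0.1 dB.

-48.1 dB

Substitute s = j1000:
Numerator: 5(j1000) + 15 = 15 + j5000
Denominator: (j1000)^2 + 865(j1000) + 76500 = -923500 + j865000
|N| = √(15² + 5000²) ≈ 5000, ∠N ≈ 89.83°
|D| = √(923500² + 865000²) ≈ 1.2653e+06, ∠D ≈ 136.87°
|L| = 5000 / 1.2653e+06 ≈ 0.0039516
Gain = 20 log₁₀(0.0039516) ≈ -48.06 dB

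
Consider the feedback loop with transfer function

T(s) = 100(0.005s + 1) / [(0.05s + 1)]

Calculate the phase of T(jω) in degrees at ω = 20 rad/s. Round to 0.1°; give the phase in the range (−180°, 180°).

At ω = 20 rad/s:
zero (1 + j20·0.005) = 1 + j0.1 → |·| ≈ 1.005, ∠ ≈ 5.71°
pole (1 + j20·0.05) = 1 + j1 → |·| ≈ 1.4142, ∠ ≈ 45.00°
∠T = (5.71°) − (45.00°) = -39.29°

-39.3°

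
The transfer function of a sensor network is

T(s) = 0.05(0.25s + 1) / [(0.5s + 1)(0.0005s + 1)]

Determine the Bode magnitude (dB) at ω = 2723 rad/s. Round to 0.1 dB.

At ω = 2723 rad/s:
zero (1 + j2723·0.25) = 1 + j680.75 → |·| ≈ 680.75, ∠ ≈ 89.92°
pole (1 + j2723·0.5) = 1 + j1361.5 → |·| ≈ 1361.5, ∠ ≈ 89.96°
pole (1 + j2723·0.0005) = 1 + j1.3615 → |·| ≈ 1.6893, ∠ ≈ 53.70°
|T| = 0.05 · 680.75 / (1361.5 · 1.6893) ≈ 0.014799
Gain = 20 log₁₀(0.014799) ≈ -36.60 dB

-36.6 dB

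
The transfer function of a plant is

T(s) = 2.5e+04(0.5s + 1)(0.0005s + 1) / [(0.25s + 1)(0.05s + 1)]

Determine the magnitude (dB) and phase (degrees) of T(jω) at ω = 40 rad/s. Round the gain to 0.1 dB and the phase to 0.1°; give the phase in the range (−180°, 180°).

87.0 dB, -59.4°

At ω = 40 rad/s:
zero (1 + j40·0.5) = 1 + j20 → |·| ≈ 20.025, ∠ ≈ 87.14°
zero (1 + j40·0.0005) = 1 + j0.02 → |·| ≈ 1.0002, ∠ ≈ 1.15°
pole (1 + j40·0.25) = 1 + j10 → |·| ≈ 10.05, ∠ ≈ 84.29°
pole (1 + j40·0.05) = 1 + j2 → |·| ≈ 2.2361, ∠ ≈ 63.43°
|T| = 2.5e+04 · 20.025 · 1.0002 / (10.05 · 2.2361) ≈ 22281
Gain = 20 log₁₀(22281) ≈ 86.96 dB
∠T = (87.14° + 1.15°) − (84.29° + 63.43°) = -59.43°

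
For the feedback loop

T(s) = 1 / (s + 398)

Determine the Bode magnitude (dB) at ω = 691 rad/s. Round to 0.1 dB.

Substitute s = j691:
Numerator: 1 = 1 + j0
Denominator: (j691) + 398 = 398 + j691
|N| = √(1² + 0²) ≈ 1, ∠N ≈ 0.00°
|D| = √(398² + 691²) ≈ 797.42, ∠D ≈ 60.06°
|T| = 1 / 797.42 ≈ 0.001254
Gain = 20 log₁₀(0.001254) ≈ -58.03 dB

-58.0 dB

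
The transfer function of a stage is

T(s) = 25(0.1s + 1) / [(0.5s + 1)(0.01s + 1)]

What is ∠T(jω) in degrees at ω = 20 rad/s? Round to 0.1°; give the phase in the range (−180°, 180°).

At ω = 20 rad/s:
zero (1 + j20·0.1) = 1 + j2 → |·| ≈ 2.2361, ∠ ≈ 63.43°
pole (1 + j20·0.5) = 1 + j10 → |·| ≈ 10.05, ∠ ≈ 84.29°
pole (1 + j20·0.01) = 1 + j0.2 → |·| ≈ 1.0198, ∠ ≈ 11.31°
∠T = (63.43°) − (84.29° + 11.31°) = -32.17°

-32.2°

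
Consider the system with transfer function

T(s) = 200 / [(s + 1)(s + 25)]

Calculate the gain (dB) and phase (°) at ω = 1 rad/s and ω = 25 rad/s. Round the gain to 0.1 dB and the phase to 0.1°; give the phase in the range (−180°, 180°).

At s = jω = j1:
pole (s+1): 1 + j1 → |·| = √(1²+1²) = √2 ≈ 1.4142, ∠ = arctan(1/1) ≈ 45.00°
pole (s+25): 25 + j1 → |·| = √(25²+1²) = √626 ≈ 25.02, ∠ = arctan(1/25) ≈ 2.29°
|T| = 200 / 35.383 ≈ 5.6524
Gain = 20 log₁₀(5.6524) ≈ 15.04 dB
∠T = 0.00° − 47.29° = -47.29°

At s = jω = j25:
pole (s+1): 1 + j25 → |·| = √(1²+25²) = √626 ≈ 25.02, ∠ = arctan(25/1) ≈ 87.71°
pole (s+25): 25 + j25 → |·| = √(25²+25²) = √1250 ≈ 35.355, ∠ = arctan(25/25) ≈ 45.00°
|T| = 200 / 884.58 ≈ 0.2261
Gain = 20 log₁₀(0.2261) ≈ -12.91 dB
∠T = 0.00° − 132.71° = -132.71°

ω = 1: 15.0 dB, -47.3°; ω = 25: -12.9 dB, -132.7°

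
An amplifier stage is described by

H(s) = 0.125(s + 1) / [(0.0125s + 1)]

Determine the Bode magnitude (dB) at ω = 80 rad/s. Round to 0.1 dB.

At ω = 80 rad/s:
zero (1 + j80·1) = 1 + j80 → |·| ≈ 80.006, ∠ ≈ 89.28°
pole (1 + j80·0.0125) = 1 + j1 → |·| ≈ 1.4142, ∠ ≈ 45.00°
|H| = 0.125 · 80.006 / (1.4142) ≈ 7.0717
Gain = 20 log₁₀(7.0717) ≈ 16.99 dB

17.0 dB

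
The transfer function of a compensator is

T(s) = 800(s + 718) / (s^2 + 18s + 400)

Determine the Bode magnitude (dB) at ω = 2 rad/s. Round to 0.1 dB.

63.2 dB

At s = jω = j2:
zero (s+718): 718 + j2 → |·| = √(718²+2²) = √515528 ≈ 718, ∠ = arctan(2/718) ≈ 0.16°
quadratic: (j2)² + 18·j2 + 400 = 396 + j36 → |·| ≈ 397.63, ∠ ≈ 5.19°
|T| = 800 · 718 / 397.63 ≈ 1444.6
Gain = 20 log₁₀(1444.6) ≈ 63.19 dB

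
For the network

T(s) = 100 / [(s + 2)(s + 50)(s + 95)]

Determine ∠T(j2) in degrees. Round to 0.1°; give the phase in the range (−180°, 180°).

-48.5°

At s = jω = j2:
pole (s+2): 2 + j2 → |·| = √(2²+2²) = √8 ≈ 2.8284, ∠ = arctan(2/2) ≈ 45.00°
pole (s+50): 50 + j2 → |·| = √(50²+2²) = √2504 ≈ 50.04, ∠ = arctan(2/50) ≈ 2.29°
pole (s+95): 95 + j2 → |·| = √(95²+2²) = √9029 ≈ 95.021, ∠ = arctan(2/95) ≈ 1.21°
∠T = 0.00° − 48.50° = -48.50°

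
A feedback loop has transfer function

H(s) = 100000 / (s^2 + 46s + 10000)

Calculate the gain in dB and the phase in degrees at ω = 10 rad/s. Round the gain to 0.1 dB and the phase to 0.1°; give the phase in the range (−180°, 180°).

20.1 dB, -2.7°

At s = jω = j10:
quadratic: (j10)² + 46·j10 + 10000 = 9900 + j460 → |·| ≈ 9910.7, ∠ ≈ 2.66°
|H| = 100000 / 9910.7 ≈ 10.09
Gain = 20 log₁₀(10.09) ≈ 20.08 dB
∠H = 0.00° − 2.66° = -2.66°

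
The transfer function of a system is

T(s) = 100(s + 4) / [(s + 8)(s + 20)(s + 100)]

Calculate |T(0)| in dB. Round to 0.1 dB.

-32.0 dB

T(0) = 100·4 / (8·20·100) = 0.025
20 log₁₀(0.025) ≈ -32.04 dB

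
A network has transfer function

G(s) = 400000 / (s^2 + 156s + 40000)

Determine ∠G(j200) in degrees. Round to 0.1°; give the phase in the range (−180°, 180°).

At s = jω = j200:
quadratic: (j200)² + 156·j200 + 40000 = 0 + j31200 → |·| ≈ 31200, ∠ ≈ 90.00°
∠G = 0.00° − 90.00° = -90.00°

-90.0°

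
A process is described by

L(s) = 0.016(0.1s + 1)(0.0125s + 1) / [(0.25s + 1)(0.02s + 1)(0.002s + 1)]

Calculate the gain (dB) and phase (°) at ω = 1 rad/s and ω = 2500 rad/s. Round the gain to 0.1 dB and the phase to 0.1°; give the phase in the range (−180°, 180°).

At ω = 1 rad/s:
zero (1 + j1·0.1) = 1 + j0.1 → |·| ≈ 1.005, ∠ ≈ 5.71°
zero (1 + j1·0.0125) = 1 + j0.0125 → |·| ≈ 1.0001, ∠ ≈ 0.72°
pole (1 + j1·0.25) = 1 + j0.25 → |·| ≈ 1.0308, ∠ ≈ 14.04°
pole (1 + j1·0.02) = 1 + j0.02 → |·| ≈ 1.0002, ∠ ≈ 1.15°
pole (1 + j1·0.002) = 1 + j0.002 → |·| ≈ 1, ∠ ≈ 0.11°
|L| = 0.016 · 1.005 · 1.0001 / (1.0308 · 1.0002 · 1) ≈ 0.015598
Gain = 20 log₁₀(0.015598) ≈ -36.14 dB
∠L = (5.71° + 0.72°) − (14.04° + 1.15° + 0.11°) = -8.87°

At ω = 2500 rad/s:
zero (1 + j2500·0.1) = 1 + j250 → |·| ≈ 250, ∠ ≈ 89.77°
zero (1 + j2500·0.0125) = 1 + j31.25 → |·| ≈ 31.266, ∠ ≈ 88.17°
pole (1 + j2500·0.25) = 1 + j625 → |·| ≈ 625, ∠ ≈ 89.91°
pole (1 + j2500·0.02) = 1 + j50 → |·| ≈ 50.01, ∠ ≈ 88.85°
pole (1 + j2500·0.002) = 1 + j5 → |·| ≈ 5.099, ∠ ≈ 78.69°
|L| = 0.016 · 250 · 31.266 / (625 · 50.01 · 5.099) ≈ 0.00078471
Gain = 20 log₁₀(0.00078471) ≈ -62.11 dB
∠L = (89.77° + 88.17°) − (89.91° + 88.85° + 78.69°) = -79.51°

ω = 1: -36.1 dB, -8.9°; ω = 2500: -62.1 dB, -79.5°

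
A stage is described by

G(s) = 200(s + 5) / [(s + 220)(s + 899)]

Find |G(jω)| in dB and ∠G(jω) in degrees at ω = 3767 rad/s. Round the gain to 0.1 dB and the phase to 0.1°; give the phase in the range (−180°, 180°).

-25.8 dB, -73.3°

At s = jω = j3767:
zero (s+5): 5 + j3767 → |·| = √(5²+3767²) = √14190314 ≈ 3767, ∠ = arctan(3767/5) ≈ 89.92°
pole (s+220): 220 + j3767 → |·| = √(220²+3767²) = √14238689 ≈ 3773.4, ∠ = arctan(3767/220) ≈ 86.66°
pole (s+899): 899 + j3767 → |·| = √(899²+3767²) = √14998490 ≈ 3872.8, ∠ = arctan(3767/899) ≈ 76.58°
|G| = 200 · 3767 / 1.4614e+07 ≈ 0.051553
Gain = 20 log₁₀(0.051553) ≈ -25.75 dB
∠G = 89.92° − 163.24° = -73.32°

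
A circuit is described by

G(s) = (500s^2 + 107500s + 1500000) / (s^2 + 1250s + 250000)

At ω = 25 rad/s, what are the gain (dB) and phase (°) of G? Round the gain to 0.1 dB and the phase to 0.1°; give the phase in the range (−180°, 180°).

21.4 dB, 59.0°

Substitute s = j25:
Numerator: 500(j25)^2 + 107500(j25) + 1500000 = 1187500 + j2687500
Denominator: (j25)^2 + 1250(j25) + 250000 = 249375 + j31250
|N| = √(1187500² + 2687500²) ≈ 2.9382e+06, ∠N ≈ 66.16°
|D| = √(249375² + 31250²) ≈ 2.5133e+05, ∠D ≈ 7.14°
|G| = 2.9382e+06 / 2.5133e+05 ≈ 11.691
Gain = 20 log₁₀(11.691) ≈ 21.36 dB
∠G = 66.16° − 7.14° = 59.02°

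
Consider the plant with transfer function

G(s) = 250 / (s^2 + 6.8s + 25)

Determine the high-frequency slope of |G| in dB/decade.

Each pole contributes −20 dB/decade at high frequency; each zero contributes +20 dB/decade.
Net: 0 zero(s) − 2 pole(s) → -40 dB/decade.

-40 dB/decade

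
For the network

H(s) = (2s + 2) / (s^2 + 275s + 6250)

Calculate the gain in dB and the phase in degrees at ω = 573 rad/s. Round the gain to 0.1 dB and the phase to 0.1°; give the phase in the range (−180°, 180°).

Substitute s = j573:
Numerator: 2(j573) + 2 = 2 + j1146
Denominator: (j573)^2 + 275(j573) + 6250 = -322079 + j157575
|N| = √(2² + 1146²) ≈ 1146, ∠N ≈ 89.90°
|D| = √(322079² + 157575²) ≈ 3.5856e+05, ∠D ≈ 153.93°
|H| = 1146 / 3.5856e+05 ≈ 0.0031961
Gain = 20 log₁₀(0.0031961) ≈ -49.91 dB
∠H = 89.90° − 153.93° = -64.03°

-49.9 dB, -64.0°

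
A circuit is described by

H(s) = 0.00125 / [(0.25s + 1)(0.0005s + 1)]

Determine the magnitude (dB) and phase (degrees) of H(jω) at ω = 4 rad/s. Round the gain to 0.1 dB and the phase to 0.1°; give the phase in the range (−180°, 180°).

-61.1 dB, -45.1°

At ω = 4 rad/s:
pole (1 + j4·0.25) = 1 + j1 → |·| ≈ 1.4142, ∠ ≈ 45.00°
pole (1 + j4·0.0005) = 1 + j0.002 → |·| ≈ 1, ∠ ≈ 0.11°
|H| = 0.00125 · 1 / (1.4142 · 1) ≈ 0.00088389
Gain = 20 log₁₀(0.00088389) ≈ -61.07 dB
∠H = (0°) − (45.00° + 0.11°) = -45.11°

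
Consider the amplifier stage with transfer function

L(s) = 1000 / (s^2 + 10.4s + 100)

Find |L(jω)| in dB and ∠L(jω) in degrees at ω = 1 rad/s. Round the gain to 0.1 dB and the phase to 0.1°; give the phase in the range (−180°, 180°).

20.0 dB, -6.0°

At s = jω = j1:
quadratic: (j1)² + 10.4·j1 + 100 = 99 + j10.4 → |·| ≈ 99.545, ∠ ≈ 6.00°
|L| = 1000 / 99.545 ≈ 10.046
Gain = 20 log₁₀(10.046) ≈ 20.04 dB
∠L = 0.00° − 6.00° = -6.00°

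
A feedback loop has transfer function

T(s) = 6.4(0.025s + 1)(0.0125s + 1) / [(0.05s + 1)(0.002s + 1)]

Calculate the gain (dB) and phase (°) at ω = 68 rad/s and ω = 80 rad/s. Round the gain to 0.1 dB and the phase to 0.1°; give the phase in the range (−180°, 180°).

ω = 68: 13.3 dB, 18.5°; ω = 80: 13.7 dB, 23.4°

At ω = 68 rad/s:
zero (1 + j68·0.025) = 1 + j1.7 → |·| ≈ 1.9723, ∠ ≈ 59.53°
zero (1 + j68·0.0125) = 1 + j0.85 → |·| ≈ 1.3124, ∠ ≈ 40.36°
pole (1 + j68·0.05) = 1 + j3.4 → |·| ≈ 3.544, ∠ ≈ 73.61°
pole (1 + j68·0.002) = 1 + j0.136 → |·| ≈ 1.0092, ∠ ≈ 7.74°
|T| = 6.4 · 1.9723 · 1.3124 / (3.544 · 1.0092) ≈ 4.6318
Gain = 20 log₁₀(4.6318) ≈ 13.31 dB
∠T = (59.53° + 40.36°) − (73.61° + 7.74°) = 18.54°

At ω = 80 rad/s:
zero (1 + j80·0.025) = 1 + j2 → |·| ≈ 2.2361, ∠ ≈ 63.43°
zero (1 + j80·0.0125) = 1 + j1 → |·| ≈ 1.4142, ∠ ≈ 45.00°
pole (1 + j80·0.05) = 1 + j4 → |·| ≈ 4.1231, ∠ ≈ 75.96°
pole (1 + j80·0.002) = 1 + j0.16 → |·| ≈ 1.0127, ∠ ≈ 9.09°
|T| = 6.4 · 2.2361 · 1.4142 / (4.1231 · 1.0127) ≈ 4.847
Gain = 20 log₁₀(4.847) ≈ 13.71 dB
∠T = (63.43° + 45.00°) − (75.96° + 9.09°) = 23.38°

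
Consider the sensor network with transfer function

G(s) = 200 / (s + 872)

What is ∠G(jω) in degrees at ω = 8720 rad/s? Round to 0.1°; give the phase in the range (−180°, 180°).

Substitute s = j8720:
Numerator: 200 = 200 + j0
Denominator: (j8720) + 872 = 872 + j8720
|N| = √(200² + 0²) ≈ 200, ∠N ≈ 0.00°
|D| = √(872² + 8720²) ≈ 8763.5, ∠D ≈ 84.29°
∠G = 0.00° − 84.29° = -84.29°

-84.3°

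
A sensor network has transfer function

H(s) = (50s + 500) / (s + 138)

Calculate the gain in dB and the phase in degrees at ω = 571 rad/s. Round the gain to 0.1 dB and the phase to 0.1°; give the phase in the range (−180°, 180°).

Substitute s = j571:
Numerator: 50(j571) + 500 = 500 + j28550
Denominator: (j571) + 138 = 138 + j571
|N| = √(500² + 28550²) ≈ 28554, ∠N ≈ 89.00°
|D| = √(138² + 571²) ≈ 587.44, ∠D ≈ 76.41°
|H| = 28554 / 587.44 ≈ 48.608
Gain = 20 log₁₀(48.608) ≈ 33.73 dB
∠H = 89.00° − 76.41° = 12.59°

33.7 dB, 12.6°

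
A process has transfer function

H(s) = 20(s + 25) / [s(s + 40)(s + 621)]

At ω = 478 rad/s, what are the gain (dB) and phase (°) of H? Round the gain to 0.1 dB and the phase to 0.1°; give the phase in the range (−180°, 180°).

At s = jω = j478:
zero (s+25): 25 + j478 → |·| = √(25²+478²) = √229109 ≈ 478.65, ∠ = arctan(478/25) ≈ 87.01°
pole (s+40): 40 + j478 → |·| = √(40²+478²) = √230084 ≈ 479.67, ∠ = arctan(478/40) ≈ 85.22°
pole (s+621): 621 + j478 → |·| = √(621²+478²) = √614125 ≈ 783.66, ∠ = arctan(478/621) ≈ 37.59°
pole at origin: |s| = 478, ∠ = 90.00° (in denominator)
|H| = 20 · 478.65 / 1.7968e+08 ≈ 5.3278e-05
Gain = 20 log₁₀(5.3278e-05) ≈ -85.47 dB
∠H = 87.01° − 212.81° = -125.80°

-85.5 dB, -125.8°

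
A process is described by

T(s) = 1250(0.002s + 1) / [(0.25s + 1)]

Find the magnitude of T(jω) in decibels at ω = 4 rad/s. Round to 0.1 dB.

58.9 dB

At ω = 4 rad/s:
zero (1 + j4·0.002) = 1 + j0.008 → |·| ≈ 1, ∠ ≈ 0.46°
pole (1 + j4·0.25) = 1 + j1 → |·| ≈ 1.4142, ∠ ≈ 45.00°
|T| = 1250 · 1 / (1.4142) ≈ 883.89
Gain = 20 log₁₀(883.89) ≈ 58.93 dB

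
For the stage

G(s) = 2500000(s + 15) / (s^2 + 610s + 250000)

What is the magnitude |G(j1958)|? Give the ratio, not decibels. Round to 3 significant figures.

1.30e+03

At s = jω = j1958:
zero (s+15): 15 + j1958 → |·| = √(15²+1958²) = √3833989 ≈ 1958.1, ∠ = arctan(1958/15) ≈ 89.56°
quadratic: (j1958)² + 610·j1958 + 250000 = -3583764 + j1194380 → |·| ≈ 3.7776e+06, ∠ ≈ 161.57°
|G| = 2500000 · 1958.1 / 3.7776e+06 ≈ 1295.9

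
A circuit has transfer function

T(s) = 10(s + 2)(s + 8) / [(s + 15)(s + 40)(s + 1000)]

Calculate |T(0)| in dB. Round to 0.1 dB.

-71.5 dB

T(0) = 10·2·8 / (15·40·1000) ≈ 0.00026667
20 log₁₀(0.00026667) ≈ -71.48 dB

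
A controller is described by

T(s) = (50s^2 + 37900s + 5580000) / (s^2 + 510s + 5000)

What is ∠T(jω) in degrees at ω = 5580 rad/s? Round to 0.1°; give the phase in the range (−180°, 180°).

-2.5°

Substitute s = j5580:
Numerator: 50(j5580)^2 + 37900(j5580) + 5580000 = -1551240000 + j211482000
Denominator: (j5580)^2 + 510(j5580) + 5000 = -31131400 + j2845800
|N| = √(1551240000² + 211482000²) ≈ 1.5656e+09, ∠N ≈ 172.24°
|D| = √(31131400² + 2845800²) ≈ 3.1261e+07, ∠D ≈ 174.78°
∠T = 172.24° − 174.78° = -2.54°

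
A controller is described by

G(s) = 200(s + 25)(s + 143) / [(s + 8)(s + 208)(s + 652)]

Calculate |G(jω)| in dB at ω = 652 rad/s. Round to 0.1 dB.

At s = jω = j652:
zero (s+25): 25 + j652 → |·| = √(25²+652²) = √425729 ≈ 652.48, ∠ = arctan(652/25) ≈ 87.80°
zero (s+143): 143 + j652 → |·| = √(143²+652²) = √445553 ≈ 667.5, ∠ = arctan(652/143) ≈ 77.63°
pole (s+8): 8 + j652 → |·| = √(8²+652²) = √425168 ≈ 652.05, ∠ = arctan(652/8) ≈ 89.30°
pole (s+208): 208 + j652 → |·| = √(208²+652²) = √468368 ≈ 684.37, ∠ = arctan(652/208) ≈ 72.31°
pole (s+652): 652 + j652 → |·| = √(652²+652²) = √850208 ≈ 922.07, ∠ = arctan(652/652) ≈ 45.00°
|G| = 200 · 4.3553e+05 / 4.1147e+08 ≈ 0.21169
Gain = 20 log₁₀(0.21169) ≈ -13.49 dB

-13.5 dB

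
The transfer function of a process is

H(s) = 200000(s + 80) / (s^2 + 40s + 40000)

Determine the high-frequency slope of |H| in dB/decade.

Each pole contributes −20 dB/decade at high frequency; each zero contributes +20 dB/decade.
Net: 1 zero(s) − 2 pole(s) → -20 dB/decade.

-20 dB/decade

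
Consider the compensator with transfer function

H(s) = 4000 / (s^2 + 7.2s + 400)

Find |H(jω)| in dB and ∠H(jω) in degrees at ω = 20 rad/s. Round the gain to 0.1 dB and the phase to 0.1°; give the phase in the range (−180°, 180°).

28.9 dB, -90.0°

At s = jω = j20:
quadratic: (j20)² + 7.2·j20 + 400 = 0 + j144 → |·| ≈ 144, ∠ ≈ 90.00°
|H| = 4000 / 144 ≈ 27.778
Gain = 20 log₁₀(27.778) ≈ 28.87 dB
∠H = 0.00° − 90.00° = -90.00°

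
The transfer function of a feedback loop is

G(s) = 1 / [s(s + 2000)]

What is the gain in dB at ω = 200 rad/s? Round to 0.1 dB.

At s = jω = j200:
pole (s+2000): 2000 + j200 → |·| = √(2000²+200²) = √4040000 ≈ 2010, ∠ = arctan(200/2000) ≈ 5.71°
pole at origin: |s| = 200, ∠ = 90.00° (in denominator)
|G| = 1 / 4.02e+05 ≈ 2.4876e-06
Gain = 20 log₁₀(2.4876e-06) ≈ -112.08 dB

-112.1 dB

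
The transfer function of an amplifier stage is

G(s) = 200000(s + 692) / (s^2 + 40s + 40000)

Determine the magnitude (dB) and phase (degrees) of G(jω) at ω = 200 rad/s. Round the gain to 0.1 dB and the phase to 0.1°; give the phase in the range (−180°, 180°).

85.1 dB, -73.9°

At s = jω = j200:
zero (s+692): 692 + j200 → |·| = √(692²+200²) = √518864 ≈ 720.32, ∠ = arctan(200/692) ≈ 16.12°
quadratic: (j200)² + 40·j200 + 40000 = 0 + j8000 → |·| ≈ 8000, ∠ ≈ 90.00°
|G| = 200000 · 720.32 / 8000 ≈ 18008
Gain = 20 log₁₀(18008) ≈ 85.11 dB
∠G = 16.12° − 90.00° = -73.88°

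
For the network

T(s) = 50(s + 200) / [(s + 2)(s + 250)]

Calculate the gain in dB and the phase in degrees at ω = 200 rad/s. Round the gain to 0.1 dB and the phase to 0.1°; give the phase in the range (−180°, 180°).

At s = jω = j200:
zero (s+200): 200 + j200 → |·| = √(200²+200²) = √80000 ≈ 282.84, ∠ = arctan(200/200) ≈ 45.00°
pole (s+2): 2 + j200 → |·| = √(2²+200²) = √40004 ≈ 200.01, ∠ = arctan(200/2) ≈ 89.43°
pole (s+250): 250 + j200 → |·| = √(250²+200²) = √102500 ≈ 320.16, ∠ = arctan(200/250) ≈ 38.66°
|T| = 50 · 282.84 / 64035 ≈ 0.22085
Gain = 20 log₁₀(0.22085) ≈ -13.12 dB
∠T = 45.00° − 128.09° = -83.09°

-13.1 dB, -83.1°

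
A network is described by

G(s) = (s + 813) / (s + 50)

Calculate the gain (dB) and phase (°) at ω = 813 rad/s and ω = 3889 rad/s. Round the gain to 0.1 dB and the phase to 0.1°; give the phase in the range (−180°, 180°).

At s = jω = j813:
zero (s+813): 813 + j813 → |·| = √(813²+813²) = √1321938 ≈ 1149.8, ∠ = arctan(813/813) ≈ 45.00°
pole (s+50): 50 + j813 → |·| = √(50²+813²) = √663469 ≈ 814.54, ∠ = arctan(813/50) ≈ 86.48°
|G| = 1 · 1149.8 / 814.54 ≈ 1.4116
Gain = 20 log₁₀(1.4116) ≈ 2.99 dB
∠G = 45.00° − 86.48° = -41.48°

At s = jω = j3889:
zero (s+813): 813 + j3889 → |·| = √(813²+3889²) = √15785290 ≈ 3973.1, ∠ = arctan(3889/813) ≈ 78.19°
pole (s+50): 50 + j3889 → |·| = √(50²+3889²) = √15126821 ≈ 3889.3, ∠ = arctan(3889/50) ≈ 89.26°
|G| = 1 · 3973.1 / 3889.3 ≈ 1.0215
Gain = 20 log₁₀(1.0215) ≈ 0.18 dB
∠G = 78.19° − 89.26° = -11.07°

ω = 813: 3.0 dB, -41.5°; ω = 3889: 0.2 dB, -11.1°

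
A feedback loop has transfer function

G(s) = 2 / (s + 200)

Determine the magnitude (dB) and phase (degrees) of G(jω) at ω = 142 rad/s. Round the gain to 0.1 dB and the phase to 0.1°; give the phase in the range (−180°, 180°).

Substitute s = j142:
Numerator: 2 = 2 + j0
Denominator: (j142) + 200 = 200 + j142
|N| = √(2² + 0²) ≈ 2, ∠N ≈ 0.00°
|D| = √(200² + 142²) ≈ 245.28, ∠D ≈ 35.37°
|G| = 2 / 245.28 ≈ 0.0081539
Gain = 20 log₁₀(0.0081539) ≈ -41.77 dB
∠G = 0.00° − 35.37° = -35.37°

-41.8 dB, -35.4°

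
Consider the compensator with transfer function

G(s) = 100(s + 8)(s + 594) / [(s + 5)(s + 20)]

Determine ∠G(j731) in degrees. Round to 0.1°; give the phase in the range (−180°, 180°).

At s = jω = j731:
zero (s+8): 8 + j731 → |·| = √(8²+731²) = √534425 ≈ 731.04, ∠ = arctan(731/8) ≈ 89.37°
zero (s+594): 594 + j731 → |·| = √(594²+731²) = √887197 ≈ 941.91, ∠ = arctan(731/594) ≈ 50.90°
pole (s+5): 5 + j731 → |·| = √(5²+731²) = √534386 ≈ 731.02, ∠ = arctan(731/5) ≈ 89.61°
pole (s+20): 20 + j731 → |·| = √(20²+731²) = √534761 ≈ 731.27, ∠ = arctan(731/20) ≈ 88.43°
∠G = 140.27° − 178.04° = -37.77°

-37.8°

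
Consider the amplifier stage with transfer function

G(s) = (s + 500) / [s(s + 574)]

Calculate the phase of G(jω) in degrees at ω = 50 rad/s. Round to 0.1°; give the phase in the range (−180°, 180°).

-89.3°

At s = jω = j50:
zero (s+500): 500 + j50 → |·| = √(500²+50²) = √252500 ≈ 502.49, ∠ = arctan(50/500) ≈ 5.71°
pole (s+574): 574 + j50 → |·| = √(574²+50²) = √331976 ≈ 576.17, ∠ = arctan(50/574) ≈ 4.98°
pole at origin: |s| = 50, ∠ = 90.00° (in denominator)
∠G = 5.71° − 94.98° = -89.27°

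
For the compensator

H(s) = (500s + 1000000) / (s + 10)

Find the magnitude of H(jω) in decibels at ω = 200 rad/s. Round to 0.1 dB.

Substitute s = j200:
Numerator: 500(j200) + 1000000 = 1000000 + j100000
Denominator: (j200) + 10 = 10 + j200
|N| = √(1000000² + 100000²) ≈ 1.005e+06, ∠N ≈ 5.71°
|D| = √(10² + 200²) ≈ 200.25, ∠D ≈ 87.14°
|H| = 1.005e+06 / 200.25 ≈ 5018.7
Gain = 20 log₁₀(5018.7) ≈ 74.01 dB

74.0 dB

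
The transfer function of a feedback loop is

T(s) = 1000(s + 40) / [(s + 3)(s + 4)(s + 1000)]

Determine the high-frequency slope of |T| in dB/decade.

-40 dB/decade

Each pole contributes −20 dB/decade at high frequency; each zero contributes +20 dB/decade.
Net: 1 zero(s) − 3 pole(s) → -40 dB/decade.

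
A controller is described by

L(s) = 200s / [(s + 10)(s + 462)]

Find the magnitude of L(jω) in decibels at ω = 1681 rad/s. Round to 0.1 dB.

-18.8 dB

At s = jω = j1681:
zero at origin: s = j1681 → |·| = 1681, ∠ = 90.00°
pole (s+10): 10 + j1681 → |·| = √(10²+1681²) = √2825861 ≈ 1681, ∠ = arctan(1681/10) ≈ 89.66°
pole (s+462): 462 + j1681 → |·| = √(462²+1681²) = √3039205 ≈ 1743.3, ∠ = arctan(1681/462) ≈ 74.63°
|L| = 200 · 1681 / 2.9305e+06 ≈ 0.11472
Gain = 20 log₁₀(0.11472) ≈ -18.81 dB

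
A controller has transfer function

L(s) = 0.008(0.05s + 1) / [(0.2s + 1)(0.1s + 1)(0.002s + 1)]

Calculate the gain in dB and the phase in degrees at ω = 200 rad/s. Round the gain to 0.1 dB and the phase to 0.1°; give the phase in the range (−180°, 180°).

-80.6 dB, -113.2°

At ω = 200 rad/s:
zero (1 + j200·0.05) = 1 + j10 → |·| ≈ 10.05, ∠ ≈ 84.29°
pole (1 + j200·0.2) = 1 + j40 → |·| ≈ 40.012, ∠ ≈ 88.57°
pole (1 + j200·0.1) = 1 + j20 → |·| ≈ 20.025, ∠ ≈ 87.14°
pole (1 + j200·0.002) = 1 + j0.4 → |·| ≈ 1.077, ∠ ≈ 21.80°
|L| = 0.008 · 10.05 / (40.012 · 20.025 · 1.077) ≈ 9.317e-05
Gain = 20 log₁₀(9.317e-05) ≈ -80.61 dB
∠L = (84.29°) − (88.57° + 87.14° + 21.80°) = -113.22°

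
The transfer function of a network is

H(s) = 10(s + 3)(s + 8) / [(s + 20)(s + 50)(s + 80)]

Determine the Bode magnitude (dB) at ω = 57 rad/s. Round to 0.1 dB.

At s = jω = j57:
zero (s+3): 3 + j57 → |·| = √(3²+57²) = √3258 ≈ 57.079, ∠ = arctan(57/3) ≈ 86.99°
zero (s+8): 8 + j57 → |·| = √(8²+57²) = √3313 ≈ 57.559, ∠ = arctan(57/8) ≈ 82.01°
pole (s+20): 20 + j57 → |·| = √(20²+57²) = √3649 ≈ 60.407, ∠ = arctan(57/20) ≈ 70.67°
pole (s+50): 50 + j57 → |·| = √(50²+57²) = √5749 ≈ 75.822, ∠ = arctan(57/50) ≈ 48.74°
pole (s+80): 80 + j57 → |·| = √(80²+57²) = √9649 ≈ 98.229, ∠ = arctan(57/80) ≈ 35.47°
|H| = 10 · 3285.4 / 4.4991e+05 ≈ 0.073023
Gain = 20 log₁₀(0.073023) ≈ -22.73 dB

-22.7 dB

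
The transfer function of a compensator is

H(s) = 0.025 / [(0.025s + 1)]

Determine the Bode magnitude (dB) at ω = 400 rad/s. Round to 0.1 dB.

At ω = 400 rad/s:
pole (1 + j400·0.025) = 1 + j10 → |·| ≈ 10.05, ∠ ≈ 84.29°
|H| = 0.025 · 1 / (10.05) ≈ 0.0024876
Gain = 20 log₁₀(0.0024876) ≈ -52.08 dB

-52.1 dB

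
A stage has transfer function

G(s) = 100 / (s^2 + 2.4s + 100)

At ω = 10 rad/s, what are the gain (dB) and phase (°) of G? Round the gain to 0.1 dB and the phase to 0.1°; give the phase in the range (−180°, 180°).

12.4 dB, -90.0°

At s = jω = j10:
quadratic: (j10)² + 2.4·j10 + 100 = 0 + j24 → |·| ≈ 24, ∠ ≈ 90.00°
|G| = 100 / 24 ≈ 4.1667
Gain = 20 log₁₀(4.1667) ≈ 12.40 dB
∠G = 0.00° − 90.00° = -90.00°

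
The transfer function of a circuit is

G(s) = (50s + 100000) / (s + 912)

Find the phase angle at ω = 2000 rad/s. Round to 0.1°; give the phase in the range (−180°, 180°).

-20.5°

Substitute s = j2000:
Numerator: 50(j2000) + 100000 = 100000 + j100000
Denominator: (j2000) + 912 = 912 + j2000
|N| = √(100000² + 100000²) ≈ 1.4142e+05, ∠N ≈ 45.00°
|D| = √(912² + 2000²) ≈ 2198.1, ∠D ≈ 65.49°
∠G = 45.00° − 65.49° = -20.49°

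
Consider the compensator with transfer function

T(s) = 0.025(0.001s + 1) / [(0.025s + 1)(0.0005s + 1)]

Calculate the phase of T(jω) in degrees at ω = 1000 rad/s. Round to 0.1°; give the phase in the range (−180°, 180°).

-69.3°

At ω = 1000 rad/s:
zero (1 + j1000·0.001) = 1 + j1 → |·| ≈ 1.4142, ∠ ≈ 45.00°
pole (1 + j1000·0.025) = 1 + j25 → |·| ≈ 25.02, ∠ ≈ 87.71°
pole (1 + j1000·0.0005) = 1 + j0.5 → |·| ≈ 1.118, ∠ ≈ 26.57°
∠T = (45.00°) − (87.71° + 26.57°) = -69.28°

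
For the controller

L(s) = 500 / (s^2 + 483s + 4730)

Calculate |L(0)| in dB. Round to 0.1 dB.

L(0) = 500 / 4730 ≈ 0.10571
20 log₁₀(0.10571) ≈ -19.52 dB

-19.5 dB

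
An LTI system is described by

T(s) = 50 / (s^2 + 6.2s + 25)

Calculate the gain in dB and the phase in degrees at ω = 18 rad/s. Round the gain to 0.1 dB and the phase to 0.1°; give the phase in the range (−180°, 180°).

-16.1 dB, -159.5°

At s = jω = j18:
quadratic: (j18)² + 6.2·j18 + 25 = -299 + j111.6 → |·| ≈ 319.15, ∠ ≈ 159.53°
|T| = 50 / 319.15 ≈ 0.15667
Gain = 20 log₁₀(0.15667) ≈ -16.10 dB
∠T = 0.00° − 159.53° = -159.53°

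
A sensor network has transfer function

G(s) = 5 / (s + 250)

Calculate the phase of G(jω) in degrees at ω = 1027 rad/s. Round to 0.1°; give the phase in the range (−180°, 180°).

-76.3°

At s = jω = j1027:
pole (s+250): 250 + j1027 → |·| = √(250²+1027²) = √1117229 ≈ 1057, ∠ = arctan(1027/250) ≈ 76.32°
∠G = 0.00° − 76.32° = -76.32°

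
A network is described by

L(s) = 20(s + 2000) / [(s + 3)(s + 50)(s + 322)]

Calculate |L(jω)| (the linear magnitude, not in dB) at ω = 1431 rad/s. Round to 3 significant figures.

1.64e-05

At s = jω = j1431:
zero (s+2000): 2000 + j1431 → |·| = √(2000²+1431²) = √6047761 ≈ 2459.2, ∠ = arctan(1431/2000) ≈ 35.58°
pole (s+3): 3 + j1431 → |·| = √(3²+1431²) = √2047770 ≈ 1431, ∠ = arctan(1431/3) ≈ 89.88°
pole (s+50): 50 + j1431 → |·| = √(50²+1431²) = √2050261 ≈ 1431.9, ∠ = arctan(1431/50) ≈ 88.00°
pole (s+322): 322 + j1431 → |·| = √(322²+1431²) = √2151445 ≈ 1466.8, ∠ = arctan(1431/322) ≈ 77.32°
|L| = 20 · 2459.2 / 3.0055e+09 ≈ 1.6365e-05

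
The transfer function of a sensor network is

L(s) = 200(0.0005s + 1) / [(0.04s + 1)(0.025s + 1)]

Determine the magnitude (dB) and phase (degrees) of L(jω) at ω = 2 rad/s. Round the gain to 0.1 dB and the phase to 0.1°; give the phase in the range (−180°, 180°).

46.0 dB, -7.4°

At ω = 2 rad/s:
zero (1 + j2·0.0005) = 1 + j0.001 → |·| ≈ 1, ∠ ≈ 0.06°
pole (1 + j2·0.04) = 1 + j0.08 → |·| ≈ 1.0032, ∠ ≈ 4.57°
pole (1 + j2·0.025) = 1 + j0.05 → |·| ≈ 1.0012, ∠ ≈ 2.86°
|L| = 200 · 1 / (1.0032 · 1.0012) ≈ 199.12
Gain = 20 log₁₀(199.12) ≈ 45.98 dB
∠L = (0.06°) − (4.57° + 2.86°) = -7.37°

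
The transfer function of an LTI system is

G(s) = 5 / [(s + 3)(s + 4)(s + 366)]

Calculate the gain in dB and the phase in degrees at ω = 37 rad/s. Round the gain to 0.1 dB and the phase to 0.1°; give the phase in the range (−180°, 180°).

-100.1 dB, -175.0°

At s = jω = j37:
pole (s+3): 3 + j37 → |·| = √(3²+37²) = √1378 ≈ 37.121, ∠ = arctan(37/3) ≈ 85.36°
pole (s+4): 4 + j37 → |·| = √(4²+37²) = √1385 ≈ 37.216, ∠ = arctan(37/4) ≈ 83.83°
pole (s+366): 366 + j37 → |·| = √(366²+37²) = √135325 ≈ 367.87, ∠ = arctan(37/366) ≈ 5.77°
|G| = 5 / 5.0821e+05 ≈ 9.8385e-06
Gain = 20 log₁₀(9.8385e-06) ≈ -100.14 dB
∠G = 0.00° − 174.96° = -174.96°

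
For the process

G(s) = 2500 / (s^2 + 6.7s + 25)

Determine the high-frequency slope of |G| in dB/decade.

Each pole contributes −20 dB/decade at high frequency; each zero contributes +20 dB/decade.
Net: 0 zero(s) − 2 pole(s) → -40 dB/decade.

-40 dB/decade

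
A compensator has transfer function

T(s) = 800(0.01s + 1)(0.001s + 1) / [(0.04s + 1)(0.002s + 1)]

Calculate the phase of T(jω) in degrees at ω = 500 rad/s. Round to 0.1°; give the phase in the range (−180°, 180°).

At ω = 500 rad/s:
zero (1 + j500·0.01) = 1 + j5 → |·| ≈ 5.099, ∠ ≈ 78.69°
zero (1 + j500·0.001) = 1 + j0.5 → |·| ≈ 1.118, ∠ ≈ 26.57°
pole (1 + j500·0.04) = 1 + j20 → |·| ≈ 20.025, ∠ ≈ 87.14°
pole (1 + j500·0.002) = 1 + j1 → |·| ≈ 1.4142, ∠ ≈ 45.00°
∠T = (78.69° + 26.57°) − (87.14° + 45.00°) = -26.88°

-26.9°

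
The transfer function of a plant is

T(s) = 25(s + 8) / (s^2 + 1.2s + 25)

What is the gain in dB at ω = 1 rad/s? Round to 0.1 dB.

At s = jω = j1:
zero (s+8): 8 + j1 → |·| = √(8²+1²) = √65 ≈ 8.0623, ∠ = arctan(1/8) ≈ 7.13°
quadratic: (j1)² + 1.2·j1 + 25 = 24 + j1.2 → |·| ≈ 24.03, ∠ ≈ 2.86°
|T| = 25 · 8.0623 / 24.03 ≈ 8.3877
Gain = 20 log₁₀(8.3877) ≈ 18.47 dB

18.5 dB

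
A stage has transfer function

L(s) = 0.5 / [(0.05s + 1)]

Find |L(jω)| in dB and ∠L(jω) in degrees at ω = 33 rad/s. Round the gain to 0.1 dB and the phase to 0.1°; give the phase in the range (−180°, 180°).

-11.7 dB, -58.8°

At ω = 33 rad/s:
pole (1 + j33·0.05) = 1 + j1.65 → |·| ≈ 1.9294, ∠ ≈ 58.78°
|L| = 0.5 · 1 / (1.9294) ≈ 0.25915
Gain = 20 log₁₀(0.25915) ≈ -11.73 dB
∠L = (0°) − (58.78°) = -58.78°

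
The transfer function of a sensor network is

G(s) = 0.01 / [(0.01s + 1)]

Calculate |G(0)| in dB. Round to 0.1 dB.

-40.0 dB

G(0) = 0.01 · 1 / 1 = 0.01
20 log₁₀(0.01) ≈ -40.00 dB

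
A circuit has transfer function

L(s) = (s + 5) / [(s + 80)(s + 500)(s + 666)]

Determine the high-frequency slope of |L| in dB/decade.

-40 dB/decade

Each pole contributes −20 dB/decade at high frequency; each zero contributes +20 dB/decade.
Net: 1 zero(s) − 3 pole(s) → -40 dB/decade.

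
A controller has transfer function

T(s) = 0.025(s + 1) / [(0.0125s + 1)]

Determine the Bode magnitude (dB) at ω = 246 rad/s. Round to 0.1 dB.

At ω = 246 rad/s:
zero (1 + j246·1) = 1 + j246 → |·| ≈ 246, ∠ ≈ 89.77°
pole (1 + j246·0.0125) = 1 + j3.075 → |·| ≈ 3.2335, ∠ ≈ 71.99°
|T| = 0.025 · 246 / (3.2335) ≈ 1.902
Gain = 20 log₁₀(1.902) ≈ 5.58 dB

5.6 dB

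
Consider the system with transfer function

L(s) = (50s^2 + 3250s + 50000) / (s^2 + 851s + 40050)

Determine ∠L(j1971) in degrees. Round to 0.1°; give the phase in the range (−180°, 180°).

21.7°

Substitute s = j1971:
Numerator: 50(j1971)^2 + 3250(j1971) + 50000 = -194192050 + j6405750
Denominator: (j1971)^2 + 851(j1971) + 40050 = -3844791 + j1677321
|N| = √(194192050² + 6405750²) ≈ 1.943e+08, ∠N ≈ 178.11°
|D| = √(3844791² + 1677321²) ≈ 4.1947e+06, ∠D ≈ 156.43°
∠L = 178.11° − 156.43° = 21.68°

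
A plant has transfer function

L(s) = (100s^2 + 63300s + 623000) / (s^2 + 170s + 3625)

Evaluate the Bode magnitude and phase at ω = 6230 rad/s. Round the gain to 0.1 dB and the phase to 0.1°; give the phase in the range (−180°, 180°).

Substitute s = j6230:
Numerator: 100(j6230)^2 + 63300(j6230) + 623000 = -3880667000 + j394359000
Denominator: (j6230)^2 + 170(j6230) + 3625 = -38809275 + j1059100
|N| = √(3880667000² + 394359000²) ≈ 3.9007e+09, ∠N ≈ 174.20°
|D| = √(38809275² + 1059100²) ≈ 3.8824e+07, ∠D ≈ 178.44°
|L| = 3.9007e+09 / 3.8824e+07 ≈ 100.47
Gain = 20 log₁₀(100.47) ≈ 40.04 dB
∠L = 174.20° − 178.44° = -4.24°

40.0 dB, -4.2°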